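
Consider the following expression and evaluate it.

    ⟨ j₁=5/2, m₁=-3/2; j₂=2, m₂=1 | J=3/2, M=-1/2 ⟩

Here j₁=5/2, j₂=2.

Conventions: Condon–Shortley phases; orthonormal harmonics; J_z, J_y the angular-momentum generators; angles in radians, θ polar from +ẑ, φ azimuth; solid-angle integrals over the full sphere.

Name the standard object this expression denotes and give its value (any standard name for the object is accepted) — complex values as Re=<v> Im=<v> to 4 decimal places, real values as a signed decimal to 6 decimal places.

This is a Clebsch–Gordan (vector-coupling) coefficient.
j₁+j₂−J=3  J+j₁−j₂=2  J−j₁+j₂=1  j₁+j₂+J+1=7
(j₁±m₁, j₂±m₂, J±M) = (1,4,3,1,1,2)
P² = 96/35
sum k=2..3:
  [2] +1/4 = 1/4
  [3] −1/6 = -1/6
S = 1/12
C² = P²·S² = 2/105 ; C = +0.138013

Clebsch–Gordan coefficient, +√(2/105) ≈ +0.138013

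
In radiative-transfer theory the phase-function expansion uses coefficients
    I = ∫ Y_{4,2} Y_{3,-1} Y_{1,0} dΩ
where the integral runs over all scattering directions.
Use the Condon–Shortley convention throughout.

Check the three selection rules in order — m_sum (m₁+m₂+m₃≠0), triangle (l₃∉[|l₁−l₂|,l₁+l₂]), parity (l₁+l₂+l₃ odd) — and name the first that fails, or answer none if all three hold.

m_sum

Σmᵢ = 1  ✗
l₃∈[|l₁−l₂|,l₁+l₂]=[1,7], have l₃=1
Σlᵢ = 8 ⇒ even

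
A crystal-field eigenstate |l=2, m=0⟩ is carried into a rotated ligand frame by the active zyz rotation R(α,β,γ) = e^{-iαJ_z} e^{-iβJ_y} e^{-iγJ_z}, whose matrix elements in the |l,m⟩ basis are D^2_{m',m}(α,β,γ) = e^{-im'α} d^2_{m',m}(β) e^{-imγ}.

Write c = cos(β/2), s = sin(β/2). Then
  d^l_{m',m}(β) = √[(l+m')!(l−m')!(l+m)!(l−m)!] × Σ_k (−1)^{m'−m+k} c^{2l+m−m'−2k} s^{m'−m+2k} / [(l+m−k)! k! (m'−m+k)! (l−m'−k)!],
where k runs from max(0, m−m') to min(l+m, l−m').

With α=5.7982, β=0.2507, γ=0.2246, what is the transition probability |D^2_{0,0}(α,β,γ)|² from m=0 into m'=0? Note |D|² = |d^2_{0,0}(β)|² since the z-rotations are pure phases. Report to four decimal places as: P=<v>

First d^2_{0,0}(β=0.2507), then the phase factors e^{-i(0)α} and e^{-i(0)γ}:
c=cos(0.250700/2)=0.992154, s=sin(0.250700/2)=0.125022; N=√[2·2·2·2]=4.000000
Admissible k: 0..2 (factorial args all ≥0)
  k=0: (−1)^0·4.0000/(4)·0.9922^4·0.1250^0 = +0.968983
  k=1: (−1)^1·4.0000/(1)·0.9922^2·0.1250^2 = -0.061545
  k=2: (−1)^2·4.0000/(4)·0.9922^0·0.1250^4 = +0.000244
d^2_{0,0}(0.2507) = +0.968983 -0.061545 +0.000244 = +0.907683
|D^2_{0,0}|² = |d^2_{0,0}(β)|² = (+0.907683)² = 0.823888 (the z-rotation phases have unit modulus)

P=0.8239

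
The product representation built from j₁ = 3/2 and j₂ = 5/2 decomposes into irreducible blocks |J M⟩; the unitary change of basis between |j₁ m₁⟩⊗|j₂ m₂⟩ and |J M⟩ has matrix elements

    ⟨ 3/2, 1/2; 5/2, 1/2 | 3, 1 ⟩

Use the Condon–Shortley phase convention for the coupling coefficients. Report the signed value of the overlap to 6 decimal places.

j₁+j₂−J=1  J+j₁−j₂=2  J−j₁+j₂=4  j₁+j₂+J+1=8
(j₁±m₁, j₂±m₂, J±M) = (2,1,3,2,4,2)
P² = 48/5
sum k=0..1:
  [0] +1/6 = 1/6
  [1] −1/8 = -1/8
S = 1/24
C² = P²·S² = 1/60 ; C = +0.129099

+0.129099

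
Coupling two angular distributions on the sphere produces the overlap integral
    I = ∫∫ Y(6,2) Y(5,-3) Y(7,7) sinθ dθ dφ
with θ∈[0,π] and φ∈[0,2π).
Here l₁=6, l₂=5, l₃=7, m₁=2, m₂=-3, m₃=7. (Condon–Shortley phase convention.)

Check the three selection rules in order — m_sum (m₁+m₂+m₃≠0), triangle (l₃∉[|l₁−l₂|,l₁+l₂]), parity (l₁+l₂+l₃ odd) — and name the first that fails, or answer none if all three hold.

azimuthal sum: 2 − 3 + 7 = 6  ✗
1 ≤ 7 ≤ 11 (triangle on l)
L = 6 + 5 + 7 = 18 (even)

m_sum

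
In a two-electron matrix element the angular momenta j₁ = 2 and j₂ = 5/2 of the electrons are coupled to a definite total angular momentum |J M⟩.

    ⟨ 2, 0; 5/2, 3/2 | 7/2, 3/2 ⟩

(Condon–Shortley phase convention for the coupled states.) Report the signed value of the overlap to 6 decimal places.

−√(2/7) ≈ -0.534522

j₁+j₂−J=1  J+j₁−j₂=3  J−j₁+j₂=4  j₁+j₂+J+1=9
(j₁±m₁, j₂±m₂, J±M) = (2,2,4,1,5,2)
P² = 512/7
sum k=0..1:
  [0] +1/48 = 1/48
  [1] −1/12 = -1/12
S = -1/16
C² = P²·S² = 2/7 ; C = -0.534522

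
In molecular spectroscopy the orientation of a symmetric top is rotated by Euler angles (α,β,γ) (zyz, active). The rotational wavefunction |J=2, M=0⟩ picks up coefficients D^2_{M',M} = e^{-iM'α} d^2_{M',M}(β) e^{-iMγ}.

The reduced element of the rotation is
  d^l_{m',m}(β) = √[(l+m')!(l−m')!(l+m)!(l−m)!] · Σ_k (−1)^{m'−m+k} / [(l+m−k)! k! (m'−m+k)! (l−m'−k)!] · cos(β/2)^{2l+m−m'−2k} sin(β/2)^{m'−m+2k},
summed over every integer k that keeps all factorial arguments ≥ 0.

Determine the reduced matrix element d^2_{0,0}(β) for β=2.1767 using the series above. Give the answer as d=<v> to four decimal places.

d=-0.0135

d^2_{0,0}(β=2.1767) via the finite sum:
c=cos(2.176700/2)=0.463948, s=sin(2.176700/2)=0.885863; N=√[2·2·2·2]=4.000000
The bounds max(0,m−m')=0 and min(l+m,l−m')=2 give 3 terms
  k=0: (−1)^0·4.0000/(4)·0.4639^4·0.8859^0 = +0.046331
  k=1: (−1)^1·4.0000/(1)·0.4639^2·0.8859^2 = -0.675664
  k=2: (−1)^2·4.0000/(4)·0.4639^0·0.8859^4 = +0.615837
d^2_{0,0}(2.1767) = +0.046331 -0.675664 +0.615837 = -0.013496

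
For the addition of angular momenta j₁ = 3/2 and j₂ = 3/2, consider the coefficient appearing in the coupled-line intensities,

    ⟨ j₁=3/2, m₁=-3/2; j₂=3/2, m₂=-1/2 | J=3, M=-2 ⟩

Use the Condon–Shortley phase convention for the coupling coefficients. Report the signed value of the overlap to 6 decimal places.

√[7·0!3!3!/7! · 0!3!1!2!1!5!] = √(72)
  +(−1)^0/∏(0,0,3,1,0,2)! = 1/12  (running 1/12)
⟨..|..⟩ = √(72)·(1/12) = +0.707107

+√(1/2) ≈ +0.707107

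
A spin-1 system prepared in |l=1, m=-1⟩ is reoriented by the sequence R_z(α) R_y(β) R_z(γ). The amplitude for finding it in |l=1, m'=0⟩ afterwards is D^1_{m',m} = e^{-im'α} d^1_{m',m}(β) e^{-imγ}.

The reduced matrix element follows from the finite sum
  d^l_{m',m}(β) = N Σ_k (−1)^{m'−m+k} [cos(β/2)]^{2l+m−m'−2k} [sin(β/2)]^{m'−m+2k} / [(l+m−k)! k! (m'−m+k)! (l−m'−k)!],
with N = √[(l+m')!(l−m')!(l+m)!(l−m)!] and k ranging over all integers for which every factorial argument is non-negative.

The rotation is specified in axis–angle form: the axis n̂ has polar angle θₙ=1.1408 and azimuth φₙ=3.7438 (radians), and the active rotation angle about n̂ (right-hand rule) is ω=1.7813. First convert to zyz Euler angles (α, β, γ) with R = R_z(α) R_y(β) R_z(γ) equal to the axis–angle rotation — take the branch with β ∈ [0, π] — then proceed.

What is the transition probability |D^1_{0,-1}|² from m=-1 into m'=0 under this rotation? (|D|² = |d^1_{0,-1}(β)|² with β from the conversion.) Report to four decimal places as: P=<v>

P=0.5000

Axis–angle → zyz. n̂ = (sinθₙcosφₙ, sinθₙsinφₙ, cosθₙ) = (-0.749068, -0.514896, +0.416867), ω = 1.7813.
R = I cosω + sinω [n̂]ₓ + (1−cosω) n̂n̂ᵀ gives
  R = [+0.469395, +0.058618, -0.881040; +0.873949, +0.111563, +0.473039; +0.126020, -0.992027, +0.001137]
β = atan2(√(R₁₃²+R₂₃²), R₃₃) = 1.569659; α = atan2(R₂₃, R₁₃) mod 2π = 2.648855; γ = atan2(R₃₂, −R₃₁) mod 2π = 4.586033
First d^1_{0,-1}(β=1.5697), then the phase factors e^{-i(0)α} and e^{-i(-1)γ}:
Half-angle: c=0.707509, s=0.706705. N=√(1·1·1·2)=1.414214
The bounds max(0,m−m')=0 and min(l+m,l−m')=0 give 1 term
  k=0: (−1)^1·1.4142/(1)·0.7075^1·0.7067^1 = -0.707106
d^1_{0,-1}(1.5697) = -0.707106
|D^1_{0,-1}|² = |d^1_{0,-1}(β)|² = (-0.707106)² = 0.499999 (the z-rotation phases have unit modulus)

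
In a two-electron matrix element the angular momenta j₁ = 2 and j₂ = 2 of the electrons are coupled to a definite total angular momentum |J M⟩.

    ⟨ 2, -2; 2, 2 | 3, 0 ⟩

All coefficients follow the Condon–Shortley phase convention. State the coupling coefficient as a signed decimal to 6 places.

-0.316228

j₁+j₂−J=1  J+j₁−j₂=3  J−j₁+j₂=3  j₁+j₂+J+1=8
(j₁±m₁, j₂±m₂, J±M) = (0,4,4,0,3,3)
P² = 648/5
sum k=1..1:
  [1] −1/36 = -1/36
S = -1/36
C² = P²·S² = 1/10 ; C = -0.316228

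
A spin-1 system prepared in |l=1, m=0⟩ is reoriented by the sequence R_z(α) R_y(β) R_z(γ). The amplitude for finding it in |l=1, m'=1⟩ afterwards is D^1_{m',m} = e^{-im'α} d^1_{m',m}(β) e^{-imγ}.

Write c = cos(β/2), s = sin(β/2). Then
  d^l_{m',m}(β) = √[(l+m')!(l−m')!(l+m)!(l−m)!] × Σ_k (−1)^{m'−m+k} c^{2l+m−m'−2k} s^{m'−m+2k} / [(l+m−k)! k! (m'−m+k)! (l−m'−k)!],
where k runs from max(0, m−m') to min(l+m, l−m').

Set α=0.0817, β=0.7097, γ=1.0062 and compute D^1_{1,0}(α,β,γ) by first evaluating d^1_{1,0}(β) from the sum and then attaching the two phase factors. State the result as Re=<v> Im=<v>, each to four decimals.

Re=-0.4592 Im=0.0376

Split into d^1_{1,0}(β=0.7097) × two z-phases.
Half-angle: c=0.937699, s=0.347450. N=√(2·1·1·1)=1.414214
The bounds max(0,m−m')=0 and min(l+m,l−m')=0 give 1 term
  k=0: (−1)^1·1.4142/(1)·0.9377^1·0.3474^1 = -0.460755
d^1_{1,0}(0.7097) = -0.460755
Attach z-rotation phases: D = e^{-i(1)(0.0817)}·(-0.460755)·e^{-i(0)(1.0062)} = -0.459218+0.037602i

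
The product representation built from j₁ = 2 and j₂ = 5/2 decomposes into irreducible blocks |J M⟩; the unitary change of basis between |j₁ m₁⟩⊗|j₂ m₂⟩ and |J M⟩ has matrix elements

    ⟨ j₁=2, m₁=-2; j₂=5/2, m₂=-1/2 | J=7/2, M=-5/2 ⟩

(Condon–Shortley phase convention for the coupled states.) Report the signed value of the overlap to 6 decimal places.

j₁+j₂−J=1  J+j₁−j₂=3  J−j₁+j₂=4  j₁+j₂+J+1=9
(j₁±m₁, j₂±m₂, J±M) = (0,4,2,3,1,6)
P² = 4608/7
sum k=1..1:
  [1] −1/36 = -1/36
S = -1/36
C² = P²·S² = 32/63 ; C = -0.712697

-0.712697  (= −√(32/63))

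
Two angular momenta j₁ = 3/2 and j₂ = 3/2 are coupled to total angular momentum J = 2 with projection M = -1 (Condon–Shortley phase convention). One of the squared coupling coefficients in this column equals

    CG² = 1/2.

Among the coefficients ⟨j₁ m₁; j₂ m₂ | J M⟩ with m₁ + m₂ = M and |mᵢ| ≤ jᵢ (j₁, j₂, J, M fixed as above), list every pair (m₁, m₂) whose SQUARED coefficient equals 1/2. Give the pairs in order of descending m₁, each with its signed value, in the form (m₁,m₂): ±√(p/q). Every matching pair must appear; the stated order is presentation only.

(1/2,-3/2): +√(1/2); (-3/2,1/2): −√(1/2)

Admissible pairs with m₁+m₂ = M = -1: (-3/2,1/2), (-1/2,-1/2), (1/2,-3/2)
  (m₁,m₂)=(1/2,-3/2): CG² = 1/2, CG = +√(1/2)   ← matches the target
  (m₁,m₂)=(-1/2,-1/2): CG² = 0/1, CG = 0
  (m₁,m₂)=(-3/2,1/2): CG² = 1/2, CG = −√(1/2)   ← matches the target
Pairs with CG² = 1/2: (1/2,-3/2): +√(1/2); (-3/2,1/2): −√(1/2)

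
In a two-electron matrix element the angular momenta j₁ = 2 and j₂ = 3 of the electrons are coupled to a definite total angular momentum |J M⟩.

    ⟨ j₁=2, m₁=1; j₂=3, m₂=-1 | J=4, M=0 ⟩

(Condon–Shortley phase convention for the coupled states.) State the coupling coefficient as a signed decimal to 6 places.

√[9·1!3!5!/10! · 3!1!2!4!4!4!] = √(10368/35)
  +(−1)^0/∏(0,1,1,2,2,3)! = 1/24  (running 1/24)
  +(−1)^1/∏(1,0,0,1,3,4)! = -1/144  (running 5/144)
⟨..|..⟩ = √(10368/35)·(5/144) = +0.597614

+√(5/14) ≈ +0.597614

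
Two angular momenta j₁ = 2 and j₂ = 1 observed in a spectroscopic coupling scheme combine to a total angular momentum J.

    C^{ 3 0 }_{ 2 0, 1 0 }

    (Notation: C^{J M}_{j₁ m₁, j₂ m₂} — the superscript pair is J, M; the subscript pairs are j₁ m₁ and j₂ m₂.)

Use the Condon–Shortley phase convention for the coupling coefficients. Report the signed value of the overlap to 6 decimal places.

+√(3/5) ≈ +0.774597

j₁+j₂−J=0  J+j₁−j₂=4  J−j₁+j₂=2  j₁+j₂+J+1=7
(j₁±m₁, j₂±m₂, J±M) = (2,2,1,1,3,3)
P² = 48/5
sum k=0..0:
  [0] +1/4 = 1/4
S = 1/4
C² = P²·S² = 3/5 ; C = +0.774597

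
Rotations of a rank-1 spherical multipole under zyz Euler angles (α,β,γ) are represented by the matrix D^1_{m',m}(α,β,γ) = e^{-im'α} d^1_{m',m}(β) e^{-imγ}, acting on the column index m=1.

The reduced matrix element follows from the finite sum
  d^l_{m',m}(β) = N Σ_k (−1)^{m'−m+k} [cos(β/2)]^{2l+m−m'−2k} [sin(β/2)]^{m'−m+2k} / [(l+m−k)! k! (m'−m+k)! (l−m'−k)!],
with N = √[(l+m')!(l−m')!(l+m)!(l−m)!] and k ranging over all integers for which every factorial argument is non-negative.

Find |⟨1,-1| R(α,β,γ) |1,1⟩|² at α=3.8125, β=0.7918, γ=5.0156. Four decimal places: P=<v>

P=0.0221

D^1_{-1,1}(3.8125,0.7918,5.0156) = e^{-i·-1·3.8125}·d^1_{-1,1}(0.7918)·e^{-i·1·5.0156}. Compute d first:
With c≡cos(β/2)=0.922650 and s≡sin(β/2)=0.385639, N=[1·2·2·1]^{1/2}=2.000000
Admissible k: 2..2 (factorial args all ≥0)
  k=2: (−1)^0·2.0000/(2)·0.9226^0·0.3856^2 = +0.148717
d^1_{-1,1}(0.7918) = +0.148717
|D^1_{-1,1}|² = |d^1_{-1,1}(β)|² = (+0.148717)² = 0.022117 (the z-rotation phases have unit modulus)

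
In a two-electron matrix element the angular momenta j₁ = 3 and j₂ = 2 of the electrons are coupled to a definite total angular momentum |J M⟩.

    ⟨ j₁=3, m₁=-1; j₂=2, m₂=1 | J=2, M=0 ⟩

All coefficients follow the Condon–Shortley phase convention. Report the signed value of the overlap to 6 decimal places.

+√(1/7) ≈ +0.377964

j₁+j₂−J=3  J+j₁−j₂=3  J−j₁+j₂=1  j₁+j₂+J+1=8
(j₁±m₁, j₂±m₂, J±M) = (2,4,3,1,2,2)
P² = 36/7
sum k=2..3:
  [2] +1/4 = 1/4
  [3] −1/12 = -1/12
S = 1/6
C² = P²·S² = 1/7 ; C = +0.377964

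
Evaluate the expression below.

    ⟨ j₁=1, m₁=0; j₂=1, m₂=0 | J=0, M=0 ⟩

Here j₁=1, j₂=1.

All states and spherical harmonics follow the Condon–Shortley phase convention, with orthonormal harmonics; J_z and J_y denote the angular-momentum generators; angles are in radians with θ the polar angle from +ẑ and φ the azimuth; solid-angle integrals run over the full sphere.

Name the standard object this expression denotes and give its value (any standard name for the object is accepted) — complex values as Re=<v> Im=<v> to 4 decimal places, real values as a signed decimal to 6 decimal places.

This is a Clebsch–Gordan (vector-coupling) coefficient.
j₁+j₂−J=2  J+j₁−j₂=0  J−j₁+j₂=0  j₁+j₂+J+1=3
(j₁±m₁, j₂±m₂, J±M) = (1,1,1,1,0,0)
P² = 1/3
sum k=1..1:
  [1] −1/1 = -1
S = -1
C² = P²·S² = 1/3 ; C = -0.577350

Clebsch–Gordan coefficient, −√(1/3) ≈ -0.577350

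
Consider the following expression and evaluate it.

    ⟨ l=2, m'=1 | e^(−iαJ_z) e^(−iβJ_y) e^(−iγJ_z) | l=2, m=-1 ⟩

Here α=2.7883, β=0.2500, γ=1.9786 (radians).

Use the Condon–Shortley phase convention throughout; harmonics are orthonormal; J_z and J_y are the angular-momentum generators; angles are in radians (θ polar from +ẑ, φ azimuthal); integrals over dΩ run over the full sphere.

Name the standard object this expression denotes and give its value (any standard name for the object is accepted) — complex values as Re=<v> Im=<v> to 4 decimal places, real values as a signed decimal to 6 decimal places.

Wigner D-matrix element, Re=0.0315 Im=-0.0331

This is a Wigner D-matrix element — the rotation-matrix element ⟨l m'| R(α,β,γ) |l m⟩ in the angular-momentum basis.
First d^2_{1,-1}(β=0.2500), then the phase factors e^{-i(1)α} and e^{-i(-1)γ}:
c=cos(0.250000/2)=0.992198, s=sin(0.250000/2)=0.124675; N=√[6·1·1·6]=6.000000
Admissible k: 0..1 (factorial args all ≥0)
  k=0: (−1)^2·6.0000/(2)·0.9922^2·0.1247^2 = +0.045907
  k=1: (−1)^3·6.0000/(6)·0.9922^0·0.1247^4 = -0.000242
d^2_{1,-1}(0.2500) = +0.045907 -0.000242 = +0.045665
D = (-0.938239-0.345989i)·(+0.045665)·(-0.396594+0.917994i) = +0.031496-0.033065i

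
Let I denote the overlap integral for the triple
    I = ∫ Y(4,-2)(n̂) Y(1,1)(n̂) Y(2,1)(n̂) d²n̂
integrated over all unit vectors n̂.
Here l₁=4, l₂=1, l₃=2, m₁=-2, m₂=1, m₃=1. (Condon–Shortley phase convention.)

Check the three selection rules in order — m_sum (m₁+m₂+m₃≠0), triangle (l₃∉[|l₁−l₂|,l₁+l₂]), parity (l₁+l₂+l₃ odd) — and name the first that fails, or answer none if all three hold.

Σmᵢ = 0  ✓
l₃∈[|l₁−l₂|,l₁+l₂]=[3,5] required, l₃=2 fails  ✗
Σlᵢ = 7 ⇒ odd

triangle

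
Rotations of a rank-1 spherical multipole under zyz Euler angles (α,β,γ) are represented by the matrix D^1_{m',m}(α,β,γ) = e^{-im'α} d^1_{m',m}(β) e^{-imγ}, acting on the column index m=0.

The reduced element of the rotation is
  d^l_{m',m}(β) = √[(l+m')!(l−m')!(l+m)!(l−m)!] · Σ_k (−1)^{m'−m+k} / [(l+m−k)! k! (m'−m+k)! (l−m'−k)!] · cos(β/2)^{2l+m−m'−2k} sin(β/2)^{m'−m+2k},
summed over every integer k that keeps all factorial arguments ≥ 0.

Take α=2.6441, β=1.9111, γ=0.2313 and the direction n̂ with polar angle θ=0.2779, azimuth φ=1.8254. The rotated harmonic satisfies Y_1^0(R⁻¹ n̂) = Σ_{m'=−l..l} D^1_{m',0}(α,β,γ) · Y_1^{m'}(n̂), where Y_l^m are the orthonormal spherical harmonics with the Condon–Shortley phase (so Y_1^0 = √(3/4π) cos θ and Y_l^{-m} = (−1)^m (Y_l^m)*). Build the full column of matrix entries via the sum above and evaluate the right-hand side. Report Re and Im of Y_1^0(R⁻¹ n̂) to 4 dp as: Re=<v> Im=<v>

Re=-0.0705 Im=0.0000

Need the full column D^1_{m',0} for m'=−1..1 at α=2.6441, β=1.9111, γ=0.2313.
cos(β/2)=0.577160, sin(β/2)=0.816631
d^1_{-1,0}: single k=1 term ⇒ +0.666557;  D = -0.585758+0.318097i
d^1_{0,0}: k∈[0..1] ⇒ +0.333113 -0.666887 = -0.333773;  D = -0.333773+0.000000i
d^1_{1,0}: single k=0 term ⇒ -0.666557;  D = +0.585758+0.318097i
Y_1^{m'}(θ=0.2779,φ=1.8254) and Σ D·Y over m':
  (-0.5858+0.3181i)·(-0.0239-0.0917i)  (-0.3338+0.0000i)·(+0.4699+0.0000i)  (+0.5858+0.3181i)·(+0.0239-0.0917i)
Y_1^0(R⁻¹ n̂) = -0.070504+0.000000i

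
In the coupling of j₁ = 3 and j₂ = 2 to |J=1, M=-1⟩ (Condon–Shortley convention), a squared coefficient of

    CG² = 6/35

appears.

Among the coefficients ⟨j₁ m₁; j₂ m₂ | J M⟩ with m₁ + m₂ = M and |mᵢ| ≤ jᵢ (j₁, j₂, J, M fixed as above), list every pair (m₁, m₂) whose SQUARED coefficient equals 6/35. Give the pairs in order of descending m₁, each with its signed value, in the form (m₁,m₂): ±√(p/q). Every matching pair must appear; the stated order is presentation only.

Admissible pairs with m₁+m₂ = M = -1: (-3,2), (-2,1), (-1,0), (0,-1), (1,-2)
  (m₁,m₂)=(1,-2): CG² = 1/35, CG = +√(1/35)
  (m₁,m₂)=(0,-1): CG² = 3/35, CG = −√(3/35)
  (m₁,m₂)=(-1,0): CG² = 6/35, CG = +√(6/35)   ← matches the target
  (m₁,m₂)=(-2,1): CG² = 2/7, CG = −√(2/7)
  (m₁,m₂)=(-3,2): CG² = 3/7, CG = +√(3/7)
Pairs with CG² = 6/35: (-1,0): +√(6/35)

(-1,0): +√(6/35)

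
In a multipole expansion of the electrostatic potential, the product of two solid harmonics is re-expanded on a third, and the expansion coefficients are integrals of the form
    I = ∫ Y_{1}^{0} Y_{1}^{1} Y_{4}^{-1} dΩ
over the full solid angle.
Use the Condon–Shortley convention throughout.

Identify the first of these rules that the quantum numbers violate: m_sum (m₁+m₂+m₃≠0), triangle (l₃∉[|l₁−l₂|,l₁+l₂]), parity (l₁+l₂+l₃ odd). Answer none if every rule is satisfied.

triangle

azimuthal sum: 0 + 1 − 1 = 0  ✓
l₃ must lie in [0,2]; have l₃=4  ✗
L = 1 + 1 + 4 = 6 (even)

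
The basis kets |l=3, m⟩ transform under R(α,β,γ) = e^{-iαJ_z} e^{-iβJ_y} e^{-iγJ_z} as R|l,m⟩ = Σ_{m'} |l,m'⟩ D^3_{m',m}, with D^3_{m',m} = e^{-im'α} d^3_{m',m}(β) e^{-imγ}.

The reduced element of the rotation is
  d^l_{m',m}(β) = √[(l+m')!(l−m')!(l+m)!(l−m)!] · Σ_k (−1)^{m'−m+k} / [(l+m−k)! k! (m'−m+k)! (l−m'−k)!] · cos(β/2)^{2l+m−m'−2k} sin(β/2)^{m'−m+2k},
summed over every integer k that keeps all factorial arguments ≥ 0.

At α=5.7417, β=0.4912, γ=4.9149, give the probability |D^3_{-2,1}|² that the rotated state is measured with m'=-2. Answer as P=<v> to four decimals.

P=0.0065

D^3_{-2,1}(5.7417,0.4912,4.9149) = e^{-i·-2·5.7417}·d^3_{-2,1}(0.4912)·e^{-i·1·4.9149}. Compute d first:
c=cos(0.491200/2)=0.969992, s=sin(0.491200/2)=0.243138; N=√[1·120·24·2]=75.894664
Admissible k: 3..4 (factorial args all ≥0)
  k=3: (−1)^0·75.8947/(12)·0.9700^3·0.2431^3 = +0.082965
  k=4: (−1)^1·75.8947/(24)·0.9700^1·0.2431^5 = -0.002606
d^3_{-2,1}(0.4912) = +0.082965 -0.002606 = +0.080359
|D^3_{-2,1}|² = |d^3_{-2,1}(β)|² = (+0.080359)² = 0.006457 (the z-rotation phases have unit modulus)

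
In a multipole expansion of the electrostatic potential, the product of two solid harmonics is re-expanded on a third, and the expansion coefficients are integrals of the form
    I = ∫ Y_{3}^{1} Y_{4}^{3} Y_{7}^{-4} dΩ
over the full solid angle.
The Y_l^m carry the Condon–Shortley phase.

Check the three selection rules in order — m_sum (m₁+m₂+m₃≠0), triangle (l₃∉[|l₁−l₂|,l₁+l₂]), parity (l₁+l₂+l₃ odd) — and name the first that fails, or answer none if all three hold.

azimuthal sum: 1 + 3 − 4 = 0  ✓
1 ≤ 7 ≤ 7 (triangle on l)  ✓
L = 3 + 4 + 7 = 14 (even)  ✓

none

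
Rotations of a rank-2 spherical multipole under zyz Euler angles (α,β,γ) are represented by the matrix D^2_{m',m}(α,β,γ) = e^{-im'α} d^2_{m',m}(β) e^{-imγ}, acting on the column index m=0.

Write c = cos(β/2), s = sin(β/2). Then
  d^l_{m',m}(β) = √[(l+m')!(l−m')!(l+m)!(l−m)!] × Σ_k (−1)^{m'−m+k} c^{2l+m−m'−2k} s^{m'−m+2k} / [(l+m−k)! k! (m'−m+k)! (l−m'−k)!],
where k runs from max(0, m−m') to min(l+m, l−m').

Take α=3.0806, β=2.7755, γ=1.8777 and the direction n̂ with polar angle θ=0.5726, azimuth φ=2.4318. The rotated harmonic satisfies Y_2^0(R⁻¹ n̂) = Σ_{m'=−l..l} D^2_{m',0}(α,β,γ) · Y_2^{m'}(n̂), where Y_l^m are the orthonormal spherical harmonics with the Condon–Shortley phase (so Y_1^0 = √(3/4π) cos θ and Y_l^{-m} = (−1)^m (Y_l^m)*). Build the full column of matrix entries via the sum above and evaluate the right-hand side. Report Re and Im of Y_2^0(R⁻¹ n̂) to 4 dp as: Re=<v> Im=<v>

Re=0.0604 Im=0.0000

Need the full column D^2_{m',0} for m'=−2..2 at α=3.0806, β=2.7755, γ=1.8777.
cos(β/2)=0.182026, sin(β/2)=0.983294
d^2_{-2,0}: single k=2 term ⇒ +0.078471;  D = +0.077888-0.009549i
d^2_{-1,0}: k∈[1..2] ⇒ +0.014526 -0.423895 = -0.409369;  D = +0.408608-0.024953i
d^2_{0,0}: k∈[0..2] ⇒ +0.001098 -0.128142 +0.934831 = +0.807786;  D = +0.807786+0.000000i
d^2_{1,0}: k∈[0..1] ⇒ -0.014526 +0.423895 = +0.409369;  D = -0.408608-0.024953i
d^2_{2,0}: single k=0 term ⇒ +0.078471;  D = +0.077888+0.009549i
Y_2^{m'}(θ=0.5726,φ=2.4318) and Σ D·Y over m':
  (+0.0779-0.0095i)·(+0.0171+0.1121i)  (+0.4086-0.0250i)·(-0.2669-0.2293i)  (+0.8078+0.0000i)·(+0.3530+0.0000i)  (-0.4086-0.0250i)·(+0.2669-0.2293i)  (+0.0779+0.0095i)·(+0.0171-0.1121i)
Y_2^0(R⁻¹ n̂) = +0.060447+0.000000i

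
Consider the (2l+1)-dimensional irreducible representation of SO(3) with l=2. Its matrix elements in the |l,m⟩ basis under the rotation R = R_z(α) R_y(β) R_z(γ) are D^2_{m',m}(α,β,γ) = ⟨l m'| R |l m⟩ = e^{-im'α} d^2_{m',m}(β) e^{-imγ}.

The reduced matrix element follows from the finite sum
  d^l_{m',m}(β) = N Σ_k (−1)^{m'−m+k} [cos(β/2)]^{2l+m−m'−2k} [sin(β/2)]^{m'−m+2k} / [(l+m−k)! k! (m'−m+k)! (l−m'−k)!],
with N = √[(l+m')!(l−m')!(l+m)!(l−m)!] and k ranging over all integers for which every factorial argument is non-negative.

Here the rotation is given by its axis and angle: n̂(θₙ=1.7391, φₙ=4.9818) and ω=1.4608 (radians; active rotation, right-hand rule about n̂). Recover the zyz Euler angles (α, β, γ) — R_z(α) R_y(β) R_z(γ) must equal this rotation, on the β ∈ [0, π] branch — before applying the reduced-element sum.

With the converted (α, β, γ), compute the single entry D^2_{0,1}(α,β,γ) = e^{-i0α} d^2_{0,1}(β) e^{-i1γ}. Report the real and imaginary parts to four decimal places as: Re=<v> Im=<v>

Axis–angle → zyz. n̂ = (sinθₙcosφₙ, sinθₙsinφₙ, cosθₙ) = (+0.262403, -0.950308, -0.167510), ω = 1.4608.
R = I cosω + sinω [n̂]ₓ + (1−cosω) n̂n̂ᵀ gives
  R = [+0.171071, -0.055492, -0.983695; -0.388488, +0.913724, -0.119105; +0.905435, +0.402529, +0.134754]
β = atan2(√(R₁₃²+R₂₃²), R₃₃) = 1.435631; α = atan2(R₂₃, R₁₃) mod 2π = 3.262086; γ = atan2(R₃₂, −R₃₁) mod 2π = 2.723264
First d^2_{0,1}(β=1.4356), then the phase factors e^{-i(0)α} and e^{-i(1)γ}:
c=cos(1.435631/2)=0.753244, s=sin(1.435631/2)=0.657741; N=√[2·2·6·1]=4.898979
k: max(0,(1)−(0))=1 … min(2+(1),2−(0))=2
  k=1: (−1)^0·4.8990/(2)·0.7532^3·0.6577^1 = +0.688554
  k=2: (−1)^1·4.8990/(2)·0.7532^1·0.6577^3 = -0.525020
d^2_{0,1}(1.4356) = +0.688554 -0.525020 = +0.163534
Attach z-rotation phases: D = e^{-i(0)(3.2621)}·(+0.163534)·e^{-i(1)(2.7233)} = -0.149432-0.066433i

Re=-0.1494 Im=-0.0664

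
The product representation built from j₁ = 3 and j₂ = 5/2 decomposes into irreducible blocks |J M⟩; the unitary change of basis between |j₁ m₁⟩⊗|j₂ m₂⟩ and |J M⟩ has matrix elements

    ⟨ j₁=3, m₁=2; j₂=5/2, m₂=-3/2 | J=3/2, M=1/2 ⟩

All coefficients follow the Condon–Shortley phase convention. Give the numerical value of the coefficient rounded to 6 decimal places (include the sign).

−√(1/21) = -0.218218

triangle: 4!*2!*1!/8! = 48/40320
(j±m)!: 5!*1!*1!*4!*2!*1! = 5760
prefactor² = (2J+1)*Δ*N² = 192/7
  k=0: +1/(0!*4!*1!*1!*1!*0!) = 1/24
  k=1: −1/(1!*3!*0!*0!*2!*1!) = -1/12
Σ = -1/24  ⇒  CG² = 192/7*(-1/24)² = 1/21
CG = −√(1/21) = -0.218218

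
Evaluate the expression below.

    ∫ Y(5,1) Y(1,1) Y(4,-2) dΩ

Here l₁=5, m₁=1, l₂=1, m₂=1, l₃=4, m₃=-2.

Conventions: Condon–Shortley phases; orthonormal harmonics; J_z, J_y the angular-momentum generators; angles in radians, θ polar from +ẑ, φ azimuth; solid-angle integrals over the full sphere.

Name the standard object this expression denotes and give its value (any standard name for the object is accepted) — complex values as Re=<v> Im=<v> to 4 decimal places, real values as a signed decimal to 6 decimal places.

Gaunt coefficient, -0.120286

This is a Gaunt coefficient — the integral of a triple product of spherical harmonics over the sphere.
m-sum 0 ✓  L=10 even ✓  4≤4≤6 ✓
Π(2lᵢ+1) = 11×3×9 = 297
triangle coeff Δ(5,1,4) = 1/495
Σ_t [1,1]: t=1:−1/576 = -1/576
(3j)²=5/99 [(5 1 4; 0 0 0)], sign=-1
Σ_t [2,2]: t=2:+1/2880 = 1/2880
(3j)²=2/165 [(5 1 4; 1 1 -2)], sign=+1
⇒ 4πI² = 2/11
I = (-1)√(2/11/(4π)) = -0.12028562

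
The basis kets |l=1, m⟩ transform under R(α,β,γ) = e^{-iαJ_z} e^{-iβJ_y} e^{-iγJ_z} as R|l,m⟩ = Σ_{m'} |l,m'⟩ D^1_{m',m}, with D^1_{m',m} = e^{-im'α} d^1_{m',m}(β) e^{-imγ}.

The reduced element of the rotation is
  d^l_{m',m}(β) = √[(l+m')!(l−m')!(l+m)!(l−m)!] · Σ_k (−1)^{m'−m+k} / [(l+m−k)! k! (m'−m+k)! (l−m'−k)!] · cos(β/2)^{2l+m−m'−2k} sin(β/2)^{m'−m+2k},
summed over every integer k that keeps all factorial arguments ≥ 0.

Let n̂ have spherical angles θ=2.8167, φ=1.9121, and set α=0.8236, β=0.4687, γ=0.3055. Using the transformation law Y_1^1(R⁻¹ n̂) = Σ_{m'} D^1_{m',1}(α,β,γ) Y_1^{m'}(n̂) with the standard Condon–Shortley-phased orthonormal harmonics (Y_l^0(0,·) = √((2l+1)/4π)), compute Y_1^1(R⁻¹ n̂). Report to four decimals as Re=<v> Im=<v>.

Re=-0.2140 Im=-0.0350

Need the full column D^1_{m',1} for m'=−1..1 at α=0.8236, β=0.4687, γ=0.3055.
cos(β/2)=0.972665, sin(β/2)=0.232211
d^1_{-1,1}: single k=2 term ⇒ +0.053922;  D = +0.046845+0.026704i
d^1_{0,1}: single k=1 term ⇒ +0.319419;  D = +0.304629-0.096072i
d^1_{1,1}: single k=0 term ⇒ +0.946078;  D = +0.404423-0.855281i
Y_1^{m'}(θ=2.8167,φ=1.9121) and Σ D·Y over m':
  (+0.0468+0.0267i)·(-0.0369-0.1039i)  (+0.3046-0.0961i)·(-0.4630+0.0000i)  (+0.4044-0.8553i)·(+0.0369-0.1039i)
Y_1^1(R⁻¹ n̂) = -0.213964-0.034969i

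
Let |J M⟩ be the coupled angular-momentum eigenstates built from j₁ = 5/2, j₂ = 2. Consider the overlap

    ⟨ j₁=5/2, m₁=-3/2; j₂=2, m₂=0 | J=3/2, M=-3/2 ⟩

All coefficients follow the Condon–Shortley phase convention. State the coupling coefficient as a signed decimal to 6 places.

√[4·3!2!1!/7! · 1!4!2!2!0!3!] = √(192/35)
  +(−1)^2/∏(2,1,2,0,0,1)! = 1/4  (running 1/4)
⟨..|..⟩ = √(192/35)·(1/4) = +0.585540

+0.585540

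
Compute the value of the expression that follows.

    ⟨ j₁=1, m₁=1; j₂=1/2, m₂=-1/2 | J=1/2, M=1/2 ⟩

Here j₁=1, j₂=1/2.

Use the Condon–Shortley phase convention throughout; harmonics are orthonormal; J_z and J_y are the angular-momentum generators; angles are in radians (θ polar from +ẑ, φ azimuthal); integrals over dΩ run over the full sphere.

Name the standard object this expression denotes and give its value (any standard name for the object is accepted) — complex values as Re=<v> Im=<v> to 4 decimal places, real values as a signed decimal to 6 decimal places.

Clebsch–Gordan coefficient, +√(2/3) ≈ +0.816497

This is a Clebsch–Gordan (vector-coupling) coefficient.
triangle: 1!×1!×0!/3! = 1/6
(j±m)!: 2!×0!×0!×1!×1!×0! = 2
prefactor² = (2J+1)×Δ×N² = 2/3
  k=0: +1/(0!×1!×0!×0!×1!×0!) = 1
Σ = 1  ⇒  CG² = 2/3×1² = 2/3
CG = +√(2/3) = +0.816497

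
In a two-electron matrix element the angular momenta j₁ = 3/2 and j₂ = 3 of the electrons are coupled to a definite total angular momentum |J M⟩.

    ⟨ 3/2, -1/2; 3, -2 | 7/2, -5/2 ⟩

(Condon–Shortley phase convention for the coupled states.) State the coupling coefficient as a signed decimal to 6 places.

√[8·1!2!5!/9! · 1!2!1!5!1!6!] = √(6400/7)
  +(−1)^0/∏(0,1,2,1,0,4)! = 1/48  (running 1/48)
  +(−1)^1/∏(1,0,1,0,1,5)! = -1/120  (running 1/80)
⟨..|..⟩ = √(6400/7)·(1/80) = +0.377964

+0.377964  (= +√(1/7))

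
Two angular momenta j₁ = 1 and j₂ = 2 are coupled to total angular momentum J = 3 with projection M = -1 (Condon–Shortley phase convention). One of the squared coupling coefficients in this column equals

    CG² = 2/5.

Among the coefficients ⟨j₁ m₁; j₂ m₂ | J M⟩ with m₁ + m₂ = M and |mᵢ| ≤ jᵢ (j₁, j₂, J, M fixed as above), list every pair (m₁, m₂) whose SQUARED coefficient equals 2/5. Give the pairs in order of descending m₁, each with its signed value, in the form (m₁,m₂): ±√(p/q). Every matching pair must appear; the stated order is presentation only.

Admissible pairs with m₁+m₂ = M = -1: (-1,0), (0,-1), (1,-2)
  (m₁,m₂)=(1,-2): CG² = 1/15, CG = +√(1/15)
  (m₁,m₂)=(0,-1): CG² = 8/15, CG = +√(8/15)
  (m₁,m₂)=(-1,0): CG² = 2/5, CG = +√(2/5)   ← matches the target
Pairs with CG² = 2/5: (-1,0): +√(2/5)

(-1,0): +√(2/5)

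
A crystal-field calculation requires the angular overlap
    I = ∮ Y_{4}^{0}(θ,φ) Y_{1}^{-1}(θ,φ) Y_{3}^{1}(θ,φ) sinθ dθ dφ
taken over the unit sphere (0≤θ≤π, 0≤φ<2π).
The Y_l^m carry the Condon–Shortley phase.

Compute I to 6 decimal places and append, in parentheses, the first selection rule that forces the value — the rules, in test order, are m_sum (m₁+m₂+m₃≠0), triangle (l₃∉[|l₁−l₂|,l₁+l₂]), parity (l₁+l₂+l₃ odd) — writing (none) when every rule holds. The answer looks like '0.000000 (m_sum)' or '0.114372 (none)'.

m-sum 0 ✓  L=8 even ✓  3≤3≤5 ✓
Π(2lᵢ+1) = 9×3×7 = 189
triangle coeff Δ(4,1,3) = 1/252
Σ_t [1,1]: t=1:−1/36 = -1/36
(3j)²=4/63 [(4 1 3; 0 0 0)], sign=+1
Σ_t [0,0]: t=0:+1/96 = 1/96
(3j)²=1/42 [(4 1 3; 0 -1 1)], sign=+1
⇒ 4πI² = 2/7
I = (+1)√(2/7/(4π)) = 0.15078601
No selection rule forces the value: the integral is nonzero (none).

0.150786 (none)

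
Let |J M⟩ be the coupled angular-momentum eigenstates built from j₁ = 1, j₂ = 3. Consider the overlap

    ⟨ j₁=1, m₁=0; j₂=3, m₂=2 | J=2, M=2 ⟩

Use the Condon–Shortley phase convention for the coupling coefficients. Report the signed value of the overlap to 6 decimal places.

-0.487950

triangle: 2!·0!·4!/7! = 48/5040
(j±m)!: 1!·1!·5!·1!·4!·0! = 2880
prefactor² = (2J+1)·Δ·N² = 960/7
  k=1: −1/(1!·1!·0!·4!·0!·0!) = -1/24
Σ = -1/24  ⇒  CG² = 960/7·(-1/24)² = 5/21
CG = −√(5/21) = -0.487950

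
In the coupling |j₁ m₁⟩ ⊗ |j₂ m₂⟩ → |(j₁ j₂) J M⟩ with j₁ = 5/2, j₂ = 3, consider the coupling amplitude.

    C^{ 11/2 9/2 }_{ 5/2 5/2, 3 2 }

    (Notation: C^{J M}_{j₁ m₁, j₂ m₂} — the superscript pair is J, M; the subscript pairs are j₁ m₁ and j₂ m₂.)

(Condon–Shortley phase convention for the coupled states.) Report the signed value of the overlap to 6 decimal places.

+√(6/11) ≈ +0.738549

triangle: 0!*5!*6!/12! = 86400/479001600
(j±m)!: 5!*0!*5!*1!*10!*1! = 52254720000
prefactor² = (2J+1)*Δ*N² = 1244160000/11
  k=0: +1/(0!*0!*0!*5!*5!*1!) = 1/14400
Σ = 1/14400  ⇒  CG² = 1244160000/11*(1/14400)² = 6/11
CG = +√(6/11) = +0.738549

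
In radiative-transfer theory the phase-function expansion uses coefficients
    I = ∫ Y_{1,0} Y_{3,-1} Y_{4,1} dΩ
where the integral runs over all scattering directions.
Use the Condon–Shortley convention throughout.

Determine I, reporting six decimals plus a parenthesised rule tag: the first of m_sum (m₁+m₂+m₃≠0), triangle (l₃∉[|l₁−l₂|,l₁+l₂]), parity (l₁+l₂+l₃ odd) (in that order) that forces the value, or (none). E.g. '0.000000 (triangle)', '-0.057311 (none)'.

Checks pass: Σm=0; 8 even; l₃=4∈[2,4].
(2·1+1)(2·3+1)(2·4+1) = 189
Δ: 0! 2! 6! / 9! → 1/252
sum: t=0:+1/36 = 1/36
3j²(1 3 4; 0 0 0) = Δ·Π!·Σ² = 4/63  (sign +1)
sum: t=0:+1/48 = 1/48
3j²(1 3 4; 0 -1 1) = Δ·Π!·Σ² = 5/84  (sign -1)
combine: 4πI² = 189·4/63·5/84 = 5/7
take √, sign -1: I = -0.23841361
No selection rule forces the value: the integral is nonzero (none).

-0.238414 (none)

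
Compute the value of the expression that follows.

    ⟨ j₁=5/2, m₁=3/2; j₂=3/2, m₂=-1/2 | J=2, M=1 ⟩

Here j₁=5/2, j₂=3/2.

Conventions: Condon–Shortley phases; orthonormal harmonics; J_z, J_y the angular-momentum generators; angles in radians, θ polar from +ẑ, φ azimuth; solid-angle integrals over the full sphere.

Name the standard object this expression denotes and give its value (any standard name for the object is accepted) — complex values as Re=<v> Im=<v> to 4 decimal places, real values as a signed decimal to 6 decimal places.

Clebsch–Gordan coefficient, +√(1/42) ≈ +0.154303

This is a Clebsch–Gordan (vector-coupling) coefficient.
√[5·2!3!1!/7! · 4!1!1!2!3!1!] = √(24/7)
  +(−1)^0/∏(0,2,1,1,2,0)! = 1/4  (running 1/4)
  +(−1)^1/∏(1,1,0,0,3,1)! = -1/6  (running 1/12)
⟨..|..⟩ = √(24/7)·(1/12) = +0.154303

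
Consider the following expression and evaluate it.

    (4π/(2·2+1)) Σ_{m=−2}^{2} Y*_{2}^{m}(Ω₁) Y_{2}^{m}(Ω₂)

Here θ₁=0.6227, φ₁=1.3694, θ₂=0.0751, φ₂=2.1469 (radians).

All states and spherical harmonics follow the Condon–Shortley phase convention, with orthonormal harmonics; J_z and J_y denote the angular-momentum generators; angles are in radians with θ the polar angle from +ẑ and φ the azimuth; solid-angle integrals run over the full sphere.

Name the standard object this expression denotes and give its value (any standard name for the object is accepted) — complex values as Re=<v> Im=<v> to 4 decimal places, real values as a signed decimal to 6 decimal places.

This sum is the spherical-harmonic addition theorem: it equals the Legendre polynomial P_l(cos γ) of the angle γ between the two directions.
Term-by-term m-sum for l=2 (normalisation 4π/5 = 2.513274):
  [-2]  conj(Y_{2,-2})(Ω₁) = -0.12088 + 0.05151j ; Y_{2,-2}(Ω₂) = -0.00088 + 0.00199j ; Δ = 0.00000 - 0.00029j
  [-1]  conj(Y_{2,-1})(Ω₁) = 0.07321 + 0.35861j ; Y_{2,-1}(Ω₂) = -0.03149 - 0.04847j ; Δ = 0.01508 - 0.01484j
  [+0]  conj(Y_{2,0})(Ω₁) = 0.30893 + 0.00000j ; Y_{2,0}(Ω₂) = 0.62546 + 0.00000j ; Δ = 0.19323 + 0.00000j
  [+1]  conj(Y_{2,1})(Ω₁) = -0.07321 + 0.35861j ; Y_{2,1}(Ω₂) = 0.03149 - 0.04847j ; Δ = 0.01508 + 0.01484j
  [+2]  conj(Y_{2,2})(Ω₁) = -0.12088 - 0.05151j ; Y_{2,2}(Ω₂) = -0.00088 - 0.00199j ; Δ = 0.00000 + 0.00029j
Σ over m = 0.22339 + 0.00000j; ×(4π/5) → 0.56143 + 0.00000j. Real part: 0.561434

Legendre polynomial (addition theorem), +0.561434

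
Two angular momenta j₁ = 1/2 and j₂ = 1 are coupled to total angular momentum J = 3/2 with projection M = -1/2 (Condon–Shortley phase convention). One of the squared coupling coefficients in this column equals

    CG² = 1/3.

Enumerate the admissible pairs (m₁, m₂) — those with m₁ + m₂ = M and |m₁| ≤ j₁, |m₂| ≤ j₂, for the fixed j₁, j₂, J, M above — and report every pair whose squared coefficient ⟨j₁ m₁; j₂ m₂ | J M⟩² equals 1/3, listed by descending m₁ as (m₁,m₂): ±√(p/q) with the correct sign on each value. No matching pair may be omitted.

Admissible pairs with m₁+m₂ = M = -1/2: (-1/2,0), (1/2,-1)
  (m₁,m₂)=(1/2,-1): CG² = 1/3, CG = +√(1/3)   ← matches the target
  (m₁,m₂)=(-1/2,0): CG² = 2/3, CG = +√(2/3)
Pairs with CG² = 1/3: (1/2,-1): +√(1/3)

(1/2,-1): +√(1/3)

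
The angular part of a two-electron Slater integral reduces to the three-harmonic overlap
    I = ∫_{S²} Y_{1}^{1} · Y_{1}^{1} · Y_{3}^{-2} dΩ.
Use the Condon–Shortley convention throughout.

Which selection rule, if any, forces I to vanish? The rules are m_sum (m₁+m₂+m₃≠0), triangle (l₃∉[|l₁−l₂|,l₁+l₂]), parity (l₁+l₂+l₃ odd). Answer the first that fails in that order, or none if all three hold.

triangle

Σmᵢ = 0  ✓
l₃∈[|l₁−l₂|,l₁+l₂]=[0,2] required, l₃=3 fails  ✗
Σlᵢ = 5 ⇒ odd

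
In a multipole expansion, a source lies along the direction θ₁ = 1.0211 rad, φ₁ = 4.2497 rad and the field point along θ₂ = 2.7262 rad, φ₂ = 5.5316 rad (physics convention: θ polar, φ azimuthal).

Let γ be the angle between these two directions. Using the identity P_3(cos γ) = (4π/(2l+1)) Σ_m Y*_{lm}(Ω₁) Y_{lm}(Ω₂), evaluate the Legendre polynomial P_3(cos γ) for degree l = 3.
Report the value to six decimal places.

Expand P_3 via completeness: Σ_{m} conj(Y_{3,m}) at Ω₁ times Y_{3,m} at Ω₂ —
  m=-3: (0.254355, 0.047003) × (-0.017325, 0.021252) = (-0.005406, 0.004591)  (running Σ = (-0.005406, 0.004591))
  m=-2: (-0.233510, 0.310107) × (-0.010290, -0.151931) = (0.049518, 0.032286)  (running Σ = (0.044112, 0.036878))
  m=-1: (-0.044854, -0.089923) × (0.303554, 0.283690) = (0.011895, -0.040021)  (running Σ = (0.056006, -0.003143))
  m=0: (-0.318823, -0.000000) × (-0.404860, 0.000000) = (0.129079, 0.000000)  (running Σ = (0.185085, -0.003143))
  m=1: (0.044854, -0.089923) × (-0.303554, 0.283690) = (0.011895, 0.040021)  (running Σ = (0.196980, 0.036878))
  m=2: (-0.233510, -0.310107) × (-0.010290, 0.151931) = (0.049518, -0.032286)  (running Σ = (0.246497, 0.004591))
  m=3: (-0.254355, 0.047003) × (0.017325, 0.021252) = (-0.005406, -0.004591)  (running Σ = (0.241092, -0.000000))
Total Σ_m = (0.241092, -0.000000). Multiply by 1.795196: (0.432807, -0.000000). P_3(cos γ) = 0.432807

0.432807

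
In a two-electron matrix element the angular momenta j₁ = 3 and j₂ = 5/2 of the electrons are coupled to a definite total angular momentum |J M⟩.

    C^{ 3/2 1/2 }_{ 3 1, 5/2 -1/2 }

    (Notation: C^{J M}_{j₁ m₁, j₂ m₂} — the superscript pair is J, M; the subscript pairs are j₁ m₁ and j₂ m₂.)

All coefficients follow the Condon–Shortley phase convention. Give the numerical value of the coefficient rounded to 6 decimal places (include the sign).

√[4·4!2!1!/8! · 4!2!2!3!2!1!] = √(192/35)
  +(−1)^1/∏(1,3,1,1,1,0)! = -1/6  (running -1/6)
  +(−1)^2/∏(2,2,0,0,2,1)! = 1/8  (running -1/24)
⟨..|..⟩ = √(192/35)·(-1/24) = -0.097590

-0.097590  (= −√(1/105))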